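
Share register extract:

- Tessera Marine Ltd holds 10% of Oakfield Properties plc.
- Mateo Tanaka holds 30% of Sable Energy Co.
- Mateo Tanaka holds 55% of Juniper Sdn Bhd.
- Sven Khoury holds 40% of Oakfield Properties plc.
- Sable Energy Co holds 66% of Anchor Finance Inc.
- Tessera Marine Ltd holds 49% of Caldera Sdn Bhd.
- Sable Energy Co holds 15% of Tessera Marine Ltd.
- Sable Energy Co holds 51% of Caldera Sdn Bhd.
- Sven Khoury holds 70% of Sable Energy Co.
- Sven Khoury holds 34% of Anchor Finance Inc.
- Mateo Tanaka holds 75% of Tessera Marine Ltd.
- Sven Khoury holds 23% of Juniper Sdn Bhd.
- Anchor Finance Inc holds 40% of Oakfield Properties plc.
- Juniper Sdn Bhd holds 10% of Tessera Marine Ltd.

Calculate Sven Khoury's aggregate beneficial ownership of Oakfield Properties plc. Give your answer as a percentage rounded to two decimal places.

Sven reaches Oakfield along 5 paths.
Direct stake: 40% = 40%.
Via Anchor: 34% × 40% = 13.6%.
Via Sable → Anchor: 70% × 66% × 40% = 18.48%.
Via Juniper → Tessera: 23% × 10% × 10% = 0.23%.
Via Sable → Tessera: 70% × 15% × 10% = 1.05%.
Total: 40% + 13.6% + 18.48% + 0.23% + 1.05% = 73.36%.

73.36%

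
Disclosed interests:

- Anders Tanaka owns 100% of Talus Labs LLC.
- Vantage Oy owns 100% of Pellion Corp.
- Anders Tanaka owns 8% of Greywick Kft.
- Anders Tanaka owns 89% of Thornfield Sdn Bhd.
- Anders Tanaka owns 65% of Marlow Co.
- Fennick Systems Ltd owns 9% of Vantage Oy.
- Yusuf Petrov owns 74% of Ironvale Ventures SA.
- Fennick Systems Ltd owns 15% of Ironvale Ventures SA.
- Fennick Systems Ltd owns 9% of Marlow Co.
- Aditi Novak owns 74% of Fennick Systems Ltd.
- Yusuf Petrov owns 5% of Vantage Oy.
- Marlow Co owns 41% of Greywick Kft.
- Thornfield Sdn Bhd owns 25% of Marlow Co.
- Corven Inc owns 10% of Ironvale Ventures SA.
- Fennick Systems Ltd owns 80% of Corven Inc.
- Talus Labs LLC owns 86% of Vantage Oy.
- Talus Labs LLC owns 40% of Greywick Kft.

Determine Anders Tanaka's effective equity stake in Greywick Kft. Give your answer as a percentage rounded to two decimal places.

83.77%

Anders reaches Greywick along 4 paths.
Via Talus: 100% × 40% = 40%.
Via Marlow: 65% × 41% = 26.65%.
Via Thornfield → Marlow: 89% × 25% × 41% = 9.1225%.
Direct stake: 8% = 8%.
Total: 40% + 26.65% + 9.1225% + 8% = 83.7725%.
Rounded: 83.77%.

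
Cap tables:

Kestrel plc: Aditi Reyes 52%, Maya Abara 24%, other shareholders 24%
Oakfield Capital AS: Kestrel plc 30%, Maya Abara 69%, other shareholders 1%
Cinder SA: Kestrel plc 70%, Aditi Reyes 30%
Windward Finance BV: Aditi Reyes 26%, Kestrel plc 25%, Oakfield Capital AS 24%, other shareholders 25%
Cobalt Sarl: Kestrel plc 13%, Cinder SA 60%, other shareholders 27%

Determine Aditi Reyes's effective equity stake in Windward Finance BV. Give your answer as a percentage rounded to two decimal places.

Aditi reaches Windward along 3 paths.
Direct stake: 26% = 26%.
Via Kestrel: 52% × 25% = 13%.
Via Kestrel → Oakfield: 52% × 30% × 24% = 3.744%.
Total: 26% + 13% + 3.744% = 42.744%.
Rounded: 42.74%.

42.74%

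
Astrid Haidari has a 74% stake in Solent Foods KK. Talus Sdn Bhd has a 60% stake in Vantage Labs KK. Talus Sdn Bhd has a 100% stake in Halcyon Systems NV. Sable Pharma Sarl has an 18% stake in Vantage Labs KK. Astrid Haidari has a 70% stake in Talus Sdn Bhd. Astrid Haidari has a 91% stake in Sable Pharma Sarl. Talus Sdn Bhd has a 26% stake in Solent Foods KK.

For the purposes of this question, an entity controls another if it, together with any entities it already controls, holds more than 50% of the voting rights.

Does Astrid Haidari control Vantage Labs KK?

Yes

Astrid holds 70% of Talus, so Astrid controls Talus.
Astrid holds 91% of Sable, so Astrid controls Sable.
Sable and Talus together hold 18% + 60% = 78% of Vantage, so Astrid controls Vantage.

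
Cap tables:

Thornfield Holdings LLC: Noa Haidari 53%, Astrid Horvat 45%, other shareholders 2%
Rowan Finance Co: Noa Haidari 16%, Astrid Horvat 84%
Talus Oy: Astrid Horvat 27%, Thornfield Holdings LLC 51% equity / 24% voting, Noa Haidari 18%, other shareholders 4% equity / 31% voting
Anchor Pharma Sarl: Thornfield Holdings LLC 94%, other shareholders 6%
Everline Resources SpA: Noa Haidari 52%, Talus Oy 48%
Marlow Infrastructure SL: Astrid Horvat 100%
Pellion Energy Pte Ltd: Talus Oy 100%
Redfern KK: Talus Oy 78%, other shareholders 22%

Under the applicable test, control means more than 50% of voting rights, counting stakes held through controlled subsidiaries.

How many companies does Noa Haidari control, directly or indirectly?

3

Noa holds 53% of Thornfield, so Noa controls Thornfield.
Thornfield holds 94% of Anchor, so Noa controls Anchor.
Noa holds 52% of Everline, so Noa controls Everline.
No other company's threshold is met.
Noa controls 3 companies.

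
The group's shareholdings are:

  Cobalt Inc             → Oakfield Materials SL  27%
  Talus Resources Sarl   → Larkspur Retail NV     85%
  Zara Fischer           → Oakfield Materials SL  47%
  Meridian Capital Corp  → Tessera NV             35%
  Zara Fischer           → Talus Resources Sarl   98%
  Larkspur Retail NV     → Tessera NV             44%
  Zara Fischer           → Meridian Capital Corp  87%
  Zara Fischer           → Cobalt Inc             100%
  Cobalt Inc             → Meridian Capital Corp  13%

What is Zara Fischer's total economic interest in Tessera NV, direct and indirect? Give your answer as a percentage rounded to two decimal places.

71.65%

Zara reaches Tessera along 3 paths.
Via Talus → Larkspur: 98% × 85% × 44% = 36.652%.
Via Meridian: 87% × 35% = 30.45%.
Via Cobalt → Meridian: 100% × 13% × 35% = 4.55%.
Total: 36.652% + 30.45% + 4.55% = 71.652%.
Rounded: 71.65%.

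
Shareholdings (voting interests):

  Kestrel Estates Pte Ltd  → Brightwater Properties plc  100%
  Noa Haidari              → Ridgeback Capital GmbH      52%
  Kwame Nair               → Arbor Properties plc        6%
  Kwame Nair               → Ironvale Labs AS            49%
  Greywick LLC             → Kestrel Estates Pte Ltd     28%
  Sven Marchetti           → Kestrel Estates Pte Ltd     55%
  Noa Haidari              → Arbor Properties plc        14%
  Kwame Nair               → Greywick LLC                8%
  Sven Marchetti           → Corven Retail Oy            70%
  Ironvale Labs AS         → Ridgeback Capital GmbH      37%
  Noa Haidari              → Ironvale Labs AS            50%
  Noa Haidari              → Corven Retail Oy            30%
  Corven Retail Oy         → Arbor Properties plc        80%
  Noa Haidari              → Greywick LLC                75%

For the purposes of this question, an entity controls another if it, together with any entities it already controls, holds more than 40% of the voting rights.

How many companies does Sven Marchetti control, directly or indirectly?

Sven holds 55% of Kestrel, so Sven controls Kestrel.
Sven holds 70% of Corven, so Sven controls Corven.
Kestrel holds 100% of Brightwater, so Sven controls Brightwater.
Corven holds 80% of Arbor, so Sven controls Arbor.
No other company's threshold is met.
Sven controls 4 companies.

4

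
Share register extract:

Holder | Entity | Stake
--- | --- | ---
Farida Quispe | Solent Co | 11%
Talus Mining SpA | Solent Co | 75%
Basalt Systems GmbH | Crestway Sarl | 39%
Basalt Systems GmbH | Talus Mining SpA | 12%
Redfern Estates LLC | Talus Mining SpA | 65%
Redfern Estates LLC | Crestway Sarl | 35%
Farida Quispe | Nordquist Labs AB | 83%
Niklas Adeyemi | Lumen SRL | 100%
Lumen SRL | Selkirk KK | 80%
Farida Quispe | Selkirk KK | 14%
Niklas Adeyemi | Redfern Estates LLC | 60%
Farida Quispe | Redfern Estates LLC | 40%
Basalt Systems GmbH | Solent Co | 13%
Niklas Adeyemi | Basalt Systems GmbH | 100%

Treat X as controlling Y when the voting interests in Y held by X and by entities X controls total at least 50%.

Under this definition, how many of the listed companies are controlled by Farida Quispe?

Farida holds 83% of Nordquist, so Farida controls Nordquist.
No other company's threshold is met.
Farida controls 1 company.

1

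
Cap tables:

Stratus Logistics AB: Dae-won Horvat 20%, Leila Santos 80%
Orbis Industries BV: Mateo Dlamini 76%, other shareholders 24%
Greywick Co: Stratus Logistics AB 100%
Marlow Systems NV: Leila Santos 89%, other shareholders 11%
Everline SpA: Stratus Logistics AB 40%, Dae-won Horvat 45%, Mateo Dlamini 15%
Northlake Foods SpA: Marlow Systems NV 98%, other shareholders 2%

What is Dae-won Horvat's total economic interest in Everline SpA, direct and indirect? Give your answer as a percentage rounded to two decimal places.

Dae-won reaches Everline along 2 paths.
Via Stratus: 20% × 40% = 8%.
Direct stake: 45% = 45%.
Total: 8% + 45% = 53%.
Rounded: 53.00%.

53.00%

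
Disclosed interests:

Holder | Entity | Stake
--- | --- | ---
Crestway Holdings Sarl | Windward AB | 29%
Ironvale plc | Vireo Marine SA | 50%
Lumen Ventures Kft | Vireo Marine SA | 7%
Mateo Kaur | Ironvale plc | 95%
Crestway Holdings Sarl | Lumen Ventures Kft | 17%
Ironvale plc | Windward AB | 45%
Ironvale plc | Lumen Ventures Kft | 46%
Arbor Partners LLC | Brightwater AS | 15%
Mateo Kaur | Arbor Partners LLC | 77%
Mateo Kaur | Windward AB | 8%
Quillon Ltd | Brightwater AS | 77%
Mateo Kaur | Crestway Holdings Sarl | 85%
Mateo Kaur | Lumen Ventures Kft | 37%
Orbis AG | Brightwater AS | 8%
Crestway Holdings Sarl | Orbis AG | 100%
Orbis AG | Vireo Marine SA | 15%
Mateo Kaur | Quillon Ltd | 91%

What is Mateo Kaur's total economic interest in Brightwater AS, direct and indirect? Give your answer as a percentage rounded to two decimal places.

88.42%

Mateo reaches Brightwater along 3 paths.
Via Quillon: 91% × 77% = 70.07%.
Via Arbor: 77% × 15% = 11.55%.
Via Crestway → Orbis: 85% × 100% × 8% = 6.8%.
Total: 70.07% + 11.55% + 6.8% = 88.42%.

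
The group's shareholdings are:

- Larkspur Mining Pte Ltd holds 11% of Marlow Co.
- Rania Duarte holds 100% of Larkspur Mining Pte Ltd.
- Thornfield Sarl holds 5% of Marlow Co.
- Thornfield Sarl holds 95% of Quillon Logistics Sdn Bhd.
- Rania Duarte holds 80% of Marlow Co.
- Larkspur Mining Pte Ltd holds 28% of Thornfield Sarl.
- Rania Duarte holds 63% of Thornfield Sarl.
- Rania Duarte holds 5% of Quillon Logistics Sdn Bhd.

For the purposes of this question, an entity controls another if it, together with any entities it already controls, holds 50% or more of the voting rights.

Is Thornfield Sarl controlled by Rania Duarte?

Yes

Rania holds 100% of Larkspur, so Rania controls Larkspur.
Larkspur and Rania together hold 28% + 63% = 91% of Thornfield, so Rania controls Thornfield.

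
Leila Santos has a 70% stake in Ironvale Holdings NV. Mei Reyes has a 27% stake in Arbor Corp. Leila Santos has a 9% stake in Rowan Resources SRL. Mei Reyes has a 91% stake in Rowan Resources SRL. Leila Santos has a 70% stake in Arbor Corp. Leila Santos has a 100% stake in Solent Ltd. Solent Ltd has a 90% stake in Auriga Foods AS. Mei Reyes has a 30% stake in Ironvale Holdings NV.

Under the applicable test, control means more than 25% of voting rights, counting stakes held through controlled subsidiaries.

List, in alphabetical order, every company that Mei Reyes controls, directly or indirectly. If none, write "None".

Mei holds 30% of Ironvale, so Mei controls Ironvale.
Mei holds 27% of Arbor, so Mei controls Arbor.
Mei holds 91% of Rowan, so Mei controls Rowan.
No other company's threshold is met.

Arbor Corp, Ironvale Holdings NV, Rowan Resources SRL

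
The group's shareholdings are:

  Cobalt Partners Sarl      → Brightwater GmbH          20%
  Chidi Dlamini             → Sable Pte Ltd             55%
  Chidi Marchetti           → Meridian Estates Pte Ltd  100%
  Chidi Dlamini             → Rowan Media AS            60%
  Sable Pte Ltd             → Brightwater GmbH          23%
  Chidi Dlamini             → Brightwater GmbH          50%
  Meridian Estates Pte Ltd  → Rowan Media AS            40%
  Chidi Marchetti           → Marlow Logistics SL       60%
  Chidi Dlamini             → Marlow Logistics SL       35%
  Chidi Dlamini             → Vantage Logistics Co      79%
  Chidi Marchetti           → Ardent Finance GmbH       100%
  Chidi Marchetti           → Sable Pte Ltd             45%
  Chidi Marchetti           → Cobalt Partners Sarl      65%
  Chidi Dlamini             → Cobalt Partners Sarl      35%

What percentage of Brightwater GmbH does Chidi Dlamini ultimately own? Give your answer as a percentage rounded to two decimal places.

Chidi Dlamini reaches Brightwater along 3 paths.
Via Cobalt: 35% × 20% = 7%.
Direct stake: 50% = 50%.
Via Sable: 55% × 23% = 12.65%.
Total: 7% + 50% + 12.65% = 69.65%.

69.65%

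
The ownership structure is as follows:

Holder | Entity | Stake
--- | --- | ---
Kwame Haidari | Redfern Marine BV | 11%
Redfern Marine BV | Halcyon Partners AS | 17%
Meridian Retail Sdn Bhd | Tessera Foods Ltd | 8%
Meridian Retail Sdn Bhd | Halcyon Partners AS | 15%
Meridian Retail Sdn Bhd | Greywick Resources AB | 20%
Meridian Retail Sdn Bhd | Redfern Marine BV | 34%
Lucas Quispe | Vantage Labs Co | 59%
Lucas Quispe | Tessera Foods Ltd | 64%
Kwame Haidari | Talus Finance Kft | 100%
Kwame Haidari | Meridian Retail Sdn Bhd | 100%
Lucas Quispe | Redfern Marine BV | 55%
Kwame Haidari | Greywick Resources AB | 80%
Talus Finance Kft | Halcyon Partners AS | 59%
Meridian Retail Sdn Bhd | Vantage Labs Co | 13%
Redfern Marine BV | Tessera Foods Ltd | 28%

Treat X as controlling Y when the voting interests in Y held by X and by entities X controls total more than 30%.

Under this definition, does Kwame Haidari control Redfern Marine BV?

Yes

Kwame holds 100% of Meridian, so Kwame controls Meridian.
Kwame and Meridian together hold 11% + 34% = 45% of Redfern, so Kwame controls Redfern.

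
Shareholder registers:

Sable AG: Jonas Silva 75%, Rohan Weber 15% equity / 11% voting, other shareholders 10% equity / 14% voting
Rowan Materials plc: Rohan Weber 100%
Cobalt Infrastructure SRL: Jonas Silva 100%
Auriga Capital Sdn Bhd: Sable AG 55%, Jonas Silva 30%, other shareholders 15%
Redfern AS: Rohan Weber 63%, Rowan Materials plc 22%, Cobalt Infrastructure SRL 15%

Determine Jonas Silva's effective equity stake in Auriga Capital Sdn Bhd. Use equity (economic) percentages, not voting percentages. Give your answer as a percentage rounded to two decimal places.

71.25%

Jonas reaches Auriga along 2 paths.
Via Sable: 75% × 55% = 41.25%.
Direct stake: 30% = 30%.
Total: 41.25% + 30% = 71.25%.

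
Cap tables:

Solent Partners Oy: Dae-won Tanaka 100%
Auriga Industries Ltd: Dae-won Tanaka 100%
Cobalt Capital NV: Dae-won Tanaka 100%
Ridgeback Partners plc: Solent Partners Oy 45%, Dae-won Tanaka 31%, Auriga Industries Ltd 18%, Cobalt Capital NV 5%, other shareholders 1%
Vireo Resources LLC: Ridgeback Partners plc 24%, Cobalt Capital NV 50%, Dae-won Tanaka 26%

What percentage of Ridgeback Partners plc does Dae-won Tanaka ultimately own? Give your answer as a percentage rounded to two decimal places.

99.00%

Dae-won reaches Ridgeback along 4 paths.
Via Solent: 100% × 45% = 45%.
Direct stake: 31% = 31%.
Via Auriga: 100% × 18% = 18%.
Via Cobalt: 100% × 5% = 5%.
Total: 45% + 31% + 18% + 5% = 99%.
Rounded: 99.00%.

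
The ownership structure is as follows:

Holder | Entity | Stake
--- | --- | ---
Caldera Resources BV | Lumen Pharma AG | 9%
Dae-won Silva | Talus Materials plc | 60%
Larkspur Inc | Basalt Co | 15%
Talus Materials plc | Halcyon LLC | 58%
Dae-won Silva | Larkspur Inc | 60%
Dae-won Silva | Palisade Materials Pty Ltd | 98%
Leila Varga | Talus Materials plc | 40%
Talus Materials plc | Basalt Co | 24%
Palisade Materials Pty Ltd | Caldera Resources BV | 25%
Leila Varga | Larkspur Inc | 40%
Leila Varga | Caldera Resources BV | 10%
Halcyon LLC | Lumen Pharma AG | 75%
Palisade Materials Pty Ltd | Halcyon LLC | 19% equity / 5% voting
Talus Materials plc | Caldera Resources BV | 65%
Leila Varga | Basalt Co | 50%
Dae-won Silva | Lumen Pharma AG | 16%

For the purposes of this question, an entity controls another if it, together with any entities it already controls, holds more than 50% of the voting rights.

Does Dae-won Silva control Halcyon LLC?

Dae-won holds 60% of Talus, so Dae-won controls Talus.
Dae-won holds 98% of Palisade, so Dae-won controls Palisade.
Palisade and Talus together hold 5% + 58% = 63% of Halcyon, so Dae-won controls Halcyon.

Yes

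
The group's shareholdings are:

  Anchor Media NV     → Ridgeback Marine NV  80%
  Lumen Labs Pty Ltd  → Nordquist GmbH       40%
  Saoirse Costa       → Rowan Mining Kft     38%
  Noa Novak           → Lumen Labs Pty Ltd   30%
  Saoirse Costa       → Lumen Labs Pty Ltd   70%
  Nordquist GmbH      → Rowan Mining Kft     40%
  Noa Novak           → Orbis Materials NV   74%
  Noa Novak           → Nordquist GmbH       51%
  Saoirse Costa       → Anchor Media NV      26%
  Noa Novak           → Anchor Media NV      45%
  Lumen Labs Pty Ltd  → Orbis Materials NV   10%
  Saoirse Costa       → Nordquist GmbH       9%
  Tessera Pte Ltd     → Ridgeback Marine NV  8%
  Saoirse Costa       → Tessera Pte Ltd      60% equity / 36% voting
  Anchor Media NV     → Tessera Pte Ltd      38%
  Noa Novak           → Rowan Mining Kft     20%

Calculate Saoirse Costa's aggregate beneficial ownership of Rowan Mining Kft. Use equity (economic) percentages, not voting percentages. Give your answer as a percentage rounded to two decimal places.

Saoirse reaches Rowan along 3 paths.
Direct stake: 38% = 38%.
Via Lumen → Nordquist: 70% × 40% × 40% = 11.2%.
Via Nordquist: 9% × 40% = 3.6%.
Total: 38% + 11.2% + 3.6% = 52.8%.
Rounded: 52.80%.

52.80%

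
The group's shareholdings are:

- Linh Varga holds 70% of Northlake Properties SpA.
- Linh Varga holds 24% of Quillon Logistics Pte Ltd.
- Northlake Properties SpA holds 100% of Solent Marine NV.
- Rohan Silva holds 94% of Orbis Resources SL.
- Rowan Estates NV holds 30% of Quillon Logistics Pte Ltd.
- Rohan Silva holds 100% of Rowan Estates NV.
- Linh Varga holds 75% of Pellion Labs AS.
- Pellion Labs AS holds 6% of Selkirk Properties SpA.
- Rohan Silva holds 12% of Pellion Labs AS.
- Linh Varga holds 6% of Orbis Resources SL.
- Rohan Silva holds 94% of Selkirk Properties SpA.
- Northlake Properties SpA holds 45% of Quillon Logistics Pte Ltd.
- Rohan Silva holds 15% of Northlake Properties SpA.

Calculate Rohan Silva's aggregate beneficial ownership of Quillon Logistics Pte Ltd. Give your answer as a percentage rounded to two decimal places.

36.75%

Rohan reaches Quillon along 2 paths.
Via Rowan: 100% × 30% = 30%.
Via Northlake: 15% × 45% = 6.75%.
Total: 30% + 6.75% = 36.75%.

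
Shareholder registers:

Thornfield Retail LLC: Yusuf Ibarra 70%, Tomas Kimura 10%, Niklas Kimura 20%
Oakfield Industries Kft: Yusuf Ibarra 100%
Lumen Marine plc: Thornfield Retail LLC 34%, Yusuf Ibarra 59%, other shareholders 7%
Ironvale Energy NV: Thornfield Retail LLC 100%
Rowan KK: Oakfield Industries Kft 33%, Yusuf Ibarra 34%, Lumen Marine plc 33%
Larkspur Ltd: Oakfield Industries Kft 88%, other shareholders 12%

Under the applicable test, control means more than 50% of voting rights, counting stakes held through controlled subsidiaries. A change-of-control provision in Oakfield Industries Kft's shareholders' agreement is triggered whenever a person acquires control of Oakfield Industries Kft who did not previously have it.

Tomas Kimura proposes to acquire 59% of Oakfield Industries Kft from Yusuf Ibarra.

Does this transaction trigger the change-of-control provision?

The purchase adds only to Tomas's holdings (Yusuf's stake shrinks), so Tomas is the only person who could newly come to control Oakfield.
Tomas's largest direct stake is 10% in Thornfield, which does not meet the threshold, so Tomas controls no company.
Neither Tomas nor any entity Tomas controls holds any voting interest in Oakfield.
So before the transaction, Tomas does not control Oakfield.
After the purchase, Tomas holds 59% of Oakfield directly, and Yusuf's stake falls to 41%.
Tomas holds 59% of Oakfield, so Tomas controls Oakfield.
Tomas did not control Oakfield before and does after, so the clause is triggered.

Yes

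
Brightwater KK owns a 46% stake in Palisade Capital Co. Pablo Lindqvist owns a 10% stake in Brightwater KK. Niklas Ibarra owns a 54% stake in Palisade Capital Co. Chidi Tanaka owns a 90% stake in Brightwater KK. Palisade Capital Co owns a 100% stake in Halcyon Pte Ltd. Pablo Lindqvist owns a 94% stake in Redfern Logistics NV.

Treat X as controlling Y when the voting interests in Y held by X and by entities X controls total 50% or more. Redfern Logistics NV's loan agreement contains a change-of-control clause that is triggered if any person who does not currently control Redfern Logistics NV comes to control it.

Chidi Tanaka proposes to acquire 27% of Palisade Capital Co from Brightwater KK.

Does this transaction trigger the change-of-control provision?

The purchase adds only to Chidi's holdings (Brightwater's stake shrinks), so Chidi is the only person who could newly come to control Redfern.
Chidi holds 90% of Brightwater, so Chidi controls Brightwater.
Neither Chidi nor any entity Chidi controls holds any voting interest in Redfern.
So before the transaction, Chidi does not control Redfern.
After the purchase, Chidi holds 27% of Palisade directly, and Brightwater's stake falls to 19%.
Chidi's side now holds 19% + 27% = 46% of Palisade, not ≥ 50%, so Chidi still does not control Palisade.
After the transaction, neither Chidi nor any entity Chidi controls holds a voting interest in Redfern, so Chidi still does not control it.
No new person acquires control, so the clause is not triggered.

No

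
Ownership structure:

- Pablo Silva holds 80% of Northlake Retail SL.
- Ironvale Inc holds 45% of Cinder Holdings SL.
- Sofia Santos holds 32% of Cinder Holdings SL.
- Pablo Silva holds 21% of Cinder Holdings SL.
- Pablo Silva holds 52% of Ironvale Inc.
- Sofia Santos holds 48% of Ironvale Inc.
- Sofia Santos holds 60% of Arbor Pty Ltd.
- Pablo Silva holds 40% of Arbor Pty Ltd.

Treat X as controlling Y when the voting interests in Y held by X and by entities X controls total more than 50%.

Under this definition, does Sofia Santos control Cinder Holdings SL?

No

Sofia holds 60% of Arbor, so Sofia controls Arbor.
In Cinder, Sofia's side holds only 32%, not > 50%.
So Sofia does not control Cinder.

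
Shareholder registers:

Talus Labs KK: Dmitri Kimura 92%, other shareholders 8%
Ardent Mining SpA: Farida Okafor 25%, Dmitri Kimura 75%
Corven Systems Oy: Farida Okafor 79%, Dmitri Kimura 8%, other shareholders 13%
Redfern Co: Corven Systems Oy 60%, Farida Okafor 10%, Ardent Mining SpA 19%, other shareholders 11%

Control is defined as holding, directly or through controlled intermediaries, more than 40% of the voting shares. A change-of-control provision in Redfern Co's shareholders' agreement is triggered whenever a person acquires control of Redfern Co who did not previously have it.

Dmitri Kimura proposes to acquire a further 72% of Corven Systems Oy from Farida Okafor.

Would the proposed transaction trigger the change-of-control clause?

The purchase adds only to Dmitri's holdings (Farida's stake shrinks), so Dmitri is the only person who could newly come to control Redfern.
Dmitri holds 92% of Talus, so Dmitri controls Talus.
Dmitri holds 75% of Ardent, so Dmitri controls Ardent.
In Redfern, Dmitri's side holds only 19%, not > 40%.
So before the transaction, Dmitri does not control Redfern.
After the purchase, Dmitri's direct stake in Corven rises to 8% + 72% = 80%, and Farida's stake falls to 7%.
Dmitri holds 80% of Corven, so Dmitri controls Corven.
Corven and Ardent together hold 60% + 19% = 79% of Redfern, so Dmitri controls Redfern.
Dmitri did not control Redfern before and does after, so the clause is triggered.

Yes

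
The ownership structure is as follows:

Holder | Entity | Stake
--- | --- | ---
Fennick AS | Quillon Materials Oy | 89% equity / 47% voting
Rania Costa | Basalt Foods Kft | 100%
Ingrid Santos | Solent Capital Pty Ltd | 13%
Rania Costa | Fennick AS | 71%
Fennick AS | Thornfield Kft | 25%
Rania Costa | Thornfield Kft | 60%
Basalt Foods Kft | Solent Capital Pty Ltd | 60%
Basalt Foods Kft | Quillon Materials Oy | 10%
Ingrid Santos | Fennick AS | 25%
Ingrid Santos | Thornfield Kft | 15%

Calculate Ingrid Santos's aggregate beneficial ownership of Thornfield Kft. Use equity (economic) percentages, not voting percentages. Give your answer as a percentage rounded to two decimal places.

21.25%

Ingrid reaches Thornfield along 2 paths.
Direct stake: 15% = 15%.
Via Fennick: 25% × 25% = 6.25%.
Total: 15% + 6.25% = 21.25%.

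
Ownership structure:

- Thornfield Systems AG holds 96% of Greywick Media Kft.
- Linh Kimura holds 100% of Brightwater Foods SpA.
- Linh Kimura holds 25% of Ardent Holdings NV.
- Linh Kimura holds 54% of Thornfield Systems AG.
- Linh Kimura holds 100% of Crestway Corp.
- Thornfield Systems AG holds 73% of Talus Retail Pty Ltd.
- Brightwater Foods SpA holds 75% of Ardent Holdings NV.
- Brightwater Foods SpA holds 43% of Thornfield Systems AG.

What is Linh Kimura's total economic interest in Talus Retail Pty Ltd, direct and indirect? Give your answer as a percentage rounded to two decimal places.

70.81%

Linh reaches Talus along 2 paths.
Via Thornfield: 54% × 73% = 39.42%.
Via Brightwater → Thornfield: 100% × 43% × 73% = 31.39%.
Total: 39.42% + 31.39% = 70.81%.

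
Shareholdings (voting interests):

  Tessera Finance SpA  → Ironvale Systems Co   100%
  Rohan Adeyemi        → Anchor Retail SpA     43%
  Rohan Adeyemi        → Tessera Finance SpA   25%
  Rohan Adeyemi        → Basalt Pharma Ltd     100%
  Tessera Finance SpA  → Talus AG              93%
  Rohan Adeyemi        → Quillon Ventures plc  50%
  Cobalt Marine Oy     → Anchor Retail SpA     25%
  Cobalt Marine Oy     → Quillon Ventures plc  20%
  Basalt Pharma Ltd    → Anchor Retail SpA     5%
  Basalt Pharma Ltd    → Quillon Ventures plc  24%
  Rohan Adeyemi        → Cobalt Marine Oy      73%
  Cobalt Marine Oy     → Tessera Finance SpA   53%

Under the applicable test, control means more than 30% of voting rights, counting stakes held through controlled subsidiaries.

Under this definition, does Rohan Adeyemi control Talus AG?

Yes

Rohan holds 73% of Cobalt, so Rohan controls Cobalt.
Rohan and Cobalt together hold 25% + 53% = 78% of Tessera, so Rohan controls Tessera.
Tessera holds 93% of Talus, so Rohan controls Talus.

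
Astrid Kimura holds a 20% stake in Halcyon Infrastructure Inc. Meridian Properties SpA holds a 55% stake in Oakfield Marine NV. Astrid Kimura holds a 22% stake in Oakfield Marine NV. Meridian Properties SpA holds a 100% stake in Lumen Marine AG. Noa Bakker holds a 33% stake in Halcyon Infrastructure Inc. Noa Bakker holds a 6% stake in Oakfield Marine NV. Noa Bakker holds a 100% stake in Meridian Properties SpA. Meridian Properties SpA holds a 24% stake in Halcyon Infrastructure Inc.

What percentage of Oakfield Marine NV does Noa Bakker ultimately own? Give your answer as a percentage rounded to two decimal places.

61.00%

Noa reaches Oakfield along 2 paths.
Via Meridian: 100% × 55% = 55%.
Direct stake: 6% = 6%.
Total: 55% + 6% = 61%.
Rounded: 61.00%.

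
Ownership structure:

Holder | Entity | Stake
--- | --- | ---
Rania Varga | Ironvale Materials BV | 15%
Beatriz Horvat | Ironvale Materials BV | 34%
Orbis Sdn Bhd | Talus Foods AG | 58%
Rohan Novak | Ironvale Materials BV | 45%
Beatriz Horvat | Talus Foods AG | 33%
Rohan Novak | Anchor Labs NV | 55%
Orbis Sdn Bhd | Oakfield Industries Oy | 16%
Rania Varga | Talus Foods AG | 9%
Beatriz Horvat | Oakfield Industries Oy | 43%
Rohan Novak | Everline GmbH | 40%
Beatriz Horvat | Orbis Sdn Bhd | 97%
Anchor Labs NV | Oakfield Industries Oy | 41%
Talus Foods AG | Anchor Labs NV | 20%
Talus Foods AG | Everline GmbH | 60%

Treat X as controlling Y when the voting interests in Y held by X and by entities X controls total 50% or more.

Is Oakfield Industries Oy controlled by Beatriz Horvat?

Yes

Beatriz holds 97% of Orbis, so Beatriz controls Orbis.
Orbis and Beatriz together hold 16% + 43% = 59% of Oakfield, so Beatriz controls Oakfield.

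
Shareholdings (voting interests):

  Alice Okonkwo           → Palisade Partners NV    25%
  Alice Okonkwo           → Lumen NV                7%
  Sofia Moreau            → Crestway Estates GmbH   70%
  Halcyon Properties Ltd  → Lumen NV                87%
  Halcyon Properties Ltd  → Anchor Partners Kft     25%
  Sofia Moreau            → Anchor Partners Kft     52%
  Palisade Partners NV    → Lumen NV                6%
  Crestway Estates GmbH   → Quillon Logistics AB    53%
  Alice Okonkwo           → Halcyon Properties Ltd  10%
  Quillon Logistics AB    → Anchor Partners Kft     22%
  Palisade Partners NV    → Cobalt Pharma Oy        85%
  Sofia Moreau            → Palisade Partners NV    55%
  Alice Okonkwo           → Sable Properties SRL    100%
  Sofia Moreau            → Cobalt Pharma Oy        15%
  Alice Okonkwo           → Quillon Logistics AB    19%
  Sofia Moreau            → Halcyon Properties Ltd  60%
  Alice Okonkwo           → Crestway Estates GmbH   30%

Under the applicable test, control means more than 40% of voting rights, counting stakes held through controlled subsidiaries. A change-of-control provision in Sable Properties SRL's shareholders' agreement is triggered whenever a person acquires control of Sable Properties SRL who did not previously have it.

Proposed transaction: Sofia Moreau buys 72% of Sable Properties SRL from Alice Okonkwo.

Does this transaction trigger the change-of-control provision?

The purchase adds only to Sofia's holdings (Alice's stake shrinks), so Sofia is the only person who could newly come to control Sable.
Sofia holds 55% of Palisade, so Sofia controls Palisade.
Sofia holds 60% of Halcyon, so Sofia controls Halcyon.
Sofia holds 70% of Crestway, so Sofia controls Crestway.
Halcyon and Palisade together hold 87% + 6% = 93% of Lumen, so Sofia controls Lumen.
Crestway holds 53% of Quillon, so Sofia controls Quillon.
Sofia and Halcyon and Quillon together hold 52% + 25% + 22% = 99% of Anchor, so Sofia controls Anchor.
Palisade and Sofia together hold 85% + 15% = 100% of Cobalt, so Sofia controls Cobalt.
Neither Sofia nor any entity Sofia controls holds any voting interest in Sable.
So before the transaction, Sofia does not control Sable.
After the purchase, Sofia holds 72% of Sable directly, and Alice's stake falls to 28%.
Sofia holds 72% of Sable, so Sofia controls Sable.
Sofia did not control Sable before and does after, so the clause is triggered.

Yes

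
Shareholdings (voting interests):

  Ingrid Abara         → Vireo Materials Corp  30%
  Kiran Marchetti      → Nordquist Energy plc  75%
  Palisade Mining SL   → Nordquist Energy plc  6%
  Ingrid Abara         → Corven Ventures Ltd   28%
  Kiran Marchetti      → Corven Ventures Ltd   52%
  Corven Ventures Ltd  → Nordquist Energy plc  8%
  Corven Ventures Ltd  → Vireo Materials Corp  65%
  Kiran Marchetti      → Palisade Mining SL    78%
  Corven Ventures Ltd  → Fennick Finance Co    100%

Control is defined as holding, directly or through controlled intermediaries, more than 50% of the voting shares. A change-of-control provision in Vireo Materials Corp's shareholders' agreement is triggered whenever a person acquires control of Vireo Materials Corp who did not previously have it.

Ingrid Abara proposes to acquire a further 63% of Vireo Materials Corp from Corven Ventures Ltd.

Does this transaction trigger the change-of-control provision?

Yes

The purchase adds only to Ingrid's holdings (Corven's stake shrinks), so Ingrid is the only person who could newly come to control Vireo.
Ingrid's largest direct stake is 30% in Vireo, which does not meet the threshold, so Ingrid controls no company.
In Vireo, Ingrid's side holds only 30%, not > 50%.
So before the transaction, Ingrid does not control Vireo.
After the purchase, Ingrid's direct stake in Vireo rises to 30% + 63% = 93%, and Corven's stake falls to 2%.
Ingrid holds 93% of Vireo, so Ingrid controls Vireo.
Ingrid did not control Vireo before and does after, so the clause is triggered.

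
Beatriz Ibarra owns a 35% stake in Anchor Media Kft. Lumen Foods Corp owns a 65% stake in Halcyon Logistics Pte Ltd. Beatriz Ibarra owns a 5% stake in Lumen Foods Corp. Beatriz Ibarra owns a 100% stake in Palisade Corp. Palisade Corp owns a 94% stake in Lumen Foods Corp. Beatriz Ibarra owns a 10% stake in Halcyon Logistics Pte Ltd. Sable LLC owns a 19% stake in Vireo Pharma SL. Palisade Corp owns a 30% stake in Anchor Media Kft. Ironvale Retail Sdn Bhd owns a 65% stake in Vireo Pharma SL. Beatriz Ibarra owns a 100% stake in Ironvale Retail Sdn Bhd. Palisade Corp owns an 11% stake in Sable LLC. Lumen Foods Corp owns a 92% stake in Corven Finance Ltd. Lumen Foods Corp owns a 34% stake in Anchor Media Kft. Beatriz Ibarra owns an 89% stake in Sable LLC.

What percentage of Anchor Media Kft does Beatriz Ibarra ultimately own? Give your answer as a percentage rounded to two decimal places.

Beatriz reaches Anchor along 4 paths.
Direct stake: 35% = 35%.
Via Palisade: 100% × 30% = 30%.
Via Palisade → Lumen: 100% × 94% × 34% = 31.96%.
Via Lumen: 5% × 34% = 1.7%.
Total: 35% + 30% + 31.96% + 1.7% = 98.66%.

98.66%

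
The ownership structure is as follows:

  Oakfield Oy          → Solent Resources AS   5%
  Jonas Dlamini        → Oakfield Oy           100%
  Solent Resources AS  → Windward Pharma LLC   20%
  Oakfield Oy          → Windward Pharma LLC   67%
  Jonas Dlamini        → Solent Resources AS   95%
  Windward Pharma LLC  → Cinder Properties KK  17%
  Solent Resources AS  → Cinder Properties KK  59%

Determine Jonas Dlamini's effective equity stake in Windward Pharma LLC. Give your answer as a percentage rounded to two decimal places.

87.00%

Jonas reaches Windward along 3 paths.
Via Oakfield: 100% × 67% = 67%.
Via Solent: 95% × 20% = 19%.
Via Oakfield → Solent: 100% × 5% × 20% = 1%.
Total: 67% + 19% + 1% = 87%.
Rounded: 87.00%.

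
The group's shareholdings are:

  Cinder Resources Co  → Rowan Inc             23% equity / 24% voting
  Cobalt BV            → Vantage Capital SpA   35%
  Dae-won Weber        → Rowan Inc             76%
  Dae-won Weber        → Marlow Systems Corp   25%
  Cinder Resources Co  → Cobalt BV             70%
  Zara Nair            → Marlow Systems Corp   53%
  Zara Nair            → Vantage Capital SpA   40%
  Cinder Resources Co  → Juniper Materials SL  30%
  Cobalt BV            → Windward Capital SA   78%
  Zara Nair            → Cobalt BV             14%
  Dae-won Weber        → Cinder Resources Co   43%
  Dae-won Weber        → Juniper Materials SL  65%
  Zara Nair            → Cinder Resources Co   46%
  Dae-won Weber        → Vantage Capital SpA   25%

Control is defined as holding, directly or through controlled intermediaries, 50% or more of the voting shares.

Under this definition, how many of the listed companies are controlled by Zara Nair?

1

Zara holds 53% of Marlow, so Zara controls Marlow.
No other company's threshold is met.
Zara controls 1 company.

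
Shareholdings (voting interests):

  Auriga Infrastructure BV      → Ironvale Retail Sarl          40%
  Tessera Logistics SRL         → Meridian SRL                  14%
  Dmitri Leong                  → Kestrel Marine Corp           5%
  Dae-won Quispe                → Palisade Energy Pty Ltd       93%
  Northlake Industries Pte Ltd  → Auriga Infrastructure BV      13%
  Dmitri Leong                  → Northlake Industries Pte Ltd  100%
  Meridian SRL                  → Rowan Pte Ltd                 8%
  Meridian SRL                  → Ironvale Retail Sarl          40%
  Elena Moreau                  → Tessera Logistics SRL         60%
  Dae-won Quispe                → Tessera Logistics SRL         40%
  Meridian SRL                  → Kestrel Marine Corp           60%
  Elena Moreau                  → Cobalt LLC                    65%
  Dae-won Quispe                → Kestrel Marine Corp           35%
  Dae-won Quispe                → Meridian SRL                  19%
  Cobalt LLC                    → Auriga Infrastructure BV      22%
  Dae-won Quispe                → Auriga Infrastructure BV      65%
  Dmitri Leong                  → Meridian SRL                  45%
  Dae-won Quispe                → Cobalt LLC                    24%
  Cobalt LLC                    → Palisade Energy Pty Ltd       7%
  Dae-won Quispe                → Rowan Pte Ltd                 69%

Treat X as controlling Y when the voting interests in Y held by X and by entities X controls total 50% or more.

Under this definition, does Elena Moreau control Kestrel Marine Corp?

No

Elena holds 65% of Cobalt, so Elena controls Cobalt.
Elena holds 60% of Tessera, so Elena controls Tessera.
Neither Elena nor any entity Elena controls holds any voting interest in Kestrel.
So Elena does not control Kestrel.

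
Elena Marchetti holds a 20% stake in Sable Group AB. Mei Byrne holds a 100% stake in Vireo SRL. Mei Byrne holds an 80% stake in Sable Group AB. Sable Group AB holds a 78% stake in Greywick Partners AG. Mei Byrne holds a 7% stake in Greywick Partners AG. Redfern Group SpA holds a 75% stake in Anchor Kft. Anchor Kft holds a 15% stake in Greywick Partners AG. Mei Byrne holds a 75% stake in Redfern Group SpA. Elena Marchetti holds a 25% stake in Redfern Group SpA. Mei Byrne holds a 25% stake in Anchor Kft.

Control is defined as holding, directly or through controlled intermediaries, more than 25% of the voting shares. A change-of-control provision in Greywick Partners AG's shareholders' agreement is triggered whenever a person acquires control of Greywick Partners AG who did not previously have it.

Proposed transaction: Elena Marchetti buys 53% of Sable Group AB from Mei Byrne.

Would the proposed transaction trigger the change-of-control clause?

The purchase adds only to Elena's holdings (Mei's stake shrinks), so Elena is the only person who could newly come to control Greywick.
Elena's largest direct stake is 25% in Redfern, which does not meet the threshold, so Elena controls no company.
Neither Elena nor any entity Elena controls holds any voting interest in Greywick.
So before the transaction, Elena does not control Greywick.
After the purchase, Elena's direct stake in Sable rises to 20% + 53% = 73%, and Mei's stake falls to 27%.
Elena holds 73% of Sable, so Elena controls Sable.
Sable holds 78% of Greywick, so Elena controls Greywick.
Elena did not control Greywick before and does after, so the clause is triggered.

Yes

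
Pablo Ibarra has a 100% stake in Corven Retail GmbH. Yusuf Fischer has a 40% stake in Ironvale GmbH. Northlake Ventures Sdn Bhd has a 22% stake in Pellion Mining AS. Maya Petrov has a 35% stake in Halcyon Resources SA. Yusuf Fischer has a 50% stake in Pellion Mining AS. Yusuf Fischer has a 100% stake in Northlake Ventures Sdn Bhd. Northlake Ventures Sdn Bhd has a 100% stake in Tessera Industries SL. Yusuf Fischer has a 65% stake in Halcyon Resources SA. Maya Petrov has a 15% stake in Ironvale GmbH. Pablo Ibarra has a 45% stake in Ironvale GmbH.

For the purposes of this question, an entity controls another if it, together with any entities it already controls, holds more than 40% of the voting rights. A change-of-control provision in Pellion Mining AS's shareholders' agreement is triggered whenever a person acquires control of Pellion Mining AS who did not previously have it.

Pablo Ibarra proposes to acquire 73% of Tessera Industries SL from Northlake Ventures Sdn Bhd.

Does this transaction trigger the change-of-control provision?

The purchase adds only to Pablo's holdings (Northlake's stake shrinks), so Pablo is the only person who could newly come to control Pellion.
Pablo holds 45% of Ironvale, so Pablo controls Ironvale.
Pablo holds 100% of Corven, so Pablo controls Corven.
Neither Pablo nor any entity Pablo controls holds any voting interest in Pellion.
So before the transaction, Pablo does not control Pellion.
After the purchase, Pablo holds 73% of Tessera directly, and Northlake's stake falls to 27%.
Pablo holds 73% of Tessera, so Pablo controls Tessera.
After the transaction, neither Pablo nor any entity Pablo controls holds a voting interest in Pellion, so Pablo still does not control it.
No new person acquires control, so the clause is not triggered.

No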